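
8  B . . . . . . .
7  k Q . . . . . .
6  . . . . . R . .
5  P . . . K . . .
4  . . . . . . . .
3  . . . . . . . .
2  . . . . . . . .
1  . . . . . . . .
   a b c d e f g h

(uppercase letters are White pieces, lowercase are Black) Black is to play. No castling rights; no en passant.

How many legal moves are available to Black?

Black to move; king on a7.
In check: yes, from the white queen on b7.
Legal moves: none.
Count: 0.

0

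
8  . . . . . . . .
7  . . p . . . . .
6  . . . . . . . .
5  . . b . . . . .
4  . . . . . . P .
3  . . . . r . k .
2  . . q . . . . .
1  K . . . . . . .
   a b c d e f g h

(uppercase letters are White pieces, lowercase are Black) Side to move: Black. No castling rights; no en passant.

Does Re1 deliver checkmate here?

yes

After Re1: white king on a1; in check: yes, from the black rook on e1.
King squares — b1: attacked by Re1; a2: attacked by Qc2; b2: attacked by Qc2.
White has no legal moves → checkmate.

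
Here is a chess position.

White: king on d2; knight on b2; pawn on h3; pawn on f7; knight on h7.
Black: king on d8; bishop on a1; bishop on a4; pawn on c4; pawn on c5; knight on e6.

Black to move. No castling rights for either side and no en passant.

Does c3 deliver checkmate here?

After c3: white king on d2; in check: yes, from the black pawn on c3.
White has 6 legal replies: Ke3, Kd3, Kxc3, Ke2, Ke1, Kc1.
In check but a legal move exists → not checkmate.

no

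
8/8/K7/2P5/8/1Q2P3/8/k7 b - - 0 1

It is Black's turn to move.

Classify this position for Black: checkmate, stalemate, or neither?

Black to move; black king on a1.
In check: no.
King squares — b1: attacked by Qb3; a2: attacked by Qb3; b2: attacked by Qb3.
Legal moves for Black: none.
Not in check and no legal moves → stalemate.

stalemate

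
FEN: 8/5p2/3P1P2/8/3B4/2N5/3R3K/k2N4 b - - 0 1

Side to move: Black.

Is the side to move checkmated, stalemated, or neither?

Black to move; black king on a1.
In check: no.
King squares — b1: attacked by Nc3; a2: attacked by Rd2; b2: attacked by Nd1.
Legal moves for Black: none.
Not in check and no legal moves → stalemate.

stalemate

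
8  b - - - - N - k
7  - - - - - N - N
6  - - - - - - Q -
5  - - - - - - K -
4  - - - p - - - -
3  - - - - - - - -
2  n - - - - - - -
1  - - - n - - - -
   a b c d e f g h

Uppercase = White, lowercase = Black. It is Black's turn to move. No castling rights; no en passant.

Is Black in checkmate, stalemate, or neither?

checkmate

Black to move; black king on h8.
In check: yes, from the white knight on f7.
King squares — g7: attacked by Qg6; h7: attacked by Qg6; g8: attacked by Qg6.
Legal moves for Black: none.
In check with no legal moves → checkmate.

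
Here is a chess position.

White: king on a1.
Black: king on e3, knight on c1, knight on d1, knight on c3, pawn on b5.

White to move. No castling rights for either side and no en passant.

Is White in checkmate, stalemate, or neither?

stalemate

White to move; white king on a1.
In check: no.
King squares — b1: attacked by Nc3; a2: attacked by Nc1; b2: attacked by Nd1.
Legal moves for White: none.
Not in check and no legal moves → stalemate.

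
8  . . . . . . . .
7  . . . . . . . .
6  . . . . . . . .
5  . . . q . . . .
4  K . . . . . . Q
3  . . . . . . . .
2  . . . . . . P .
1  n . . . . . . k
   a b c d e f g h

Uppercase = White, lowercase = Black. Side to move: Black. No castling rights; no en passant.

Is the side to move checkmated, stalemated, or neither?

Black to move; black king on h1.
In check: yes, from the white queen on h4.
King squares — g1: available; g2: available; h2: attacked by Qh4.
Legal moves for Black: Kxg2, Kg1.
Black is in check but has 2 legal moves → neither.

neither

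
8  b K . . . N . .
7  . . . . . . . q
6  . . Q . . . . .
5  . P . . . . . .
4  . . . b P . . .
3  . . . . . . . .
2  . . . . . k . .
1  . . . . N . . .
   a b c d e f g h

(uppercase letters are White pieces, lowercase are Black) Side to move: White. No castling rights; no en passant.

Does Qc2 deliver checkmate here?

After Qc2: black king on f2; in check: yes, from the white queen on c2.
Black has 5 legal replies: Kg3, Ke3, Kg1, Kf1, Kxe1.
In check but a legal move exists → not checkmate.

no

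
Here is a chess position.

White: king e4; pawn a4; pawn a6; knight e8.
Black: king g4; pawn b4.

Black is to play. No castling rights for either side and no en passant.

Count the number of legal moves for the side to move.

Black to move; king on g4.
In check: no.
Legal moves: Kh5, Kg5, Kh4, Kh3, Kg3, b3.
Count: 6.

6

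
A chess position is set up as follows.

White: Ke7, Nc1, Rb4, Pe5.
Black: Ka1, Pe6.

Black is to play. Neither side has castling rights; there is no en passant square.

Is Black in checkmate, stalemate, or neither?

Black to move; black king on a1.
In check: no.
King squares — b1: attacked by Rb4; a2: attacked by Nc1; b2: attacked by Rb4.
Legal moves for Black: none.
Not in check and no legal moves → stalemate.

stalemate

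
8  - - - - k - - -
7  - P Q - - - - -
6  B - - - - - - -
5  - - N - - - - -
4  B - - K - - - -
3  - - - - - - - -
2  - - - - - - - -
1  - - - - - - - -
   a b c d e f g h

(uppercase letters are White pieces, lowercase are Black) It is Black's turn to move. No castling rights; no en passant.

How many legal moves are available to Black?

Black to move; king on e8.
In check: yes, from the white bishop on a4.
Legal moves: Kf8.
Count: 1.

1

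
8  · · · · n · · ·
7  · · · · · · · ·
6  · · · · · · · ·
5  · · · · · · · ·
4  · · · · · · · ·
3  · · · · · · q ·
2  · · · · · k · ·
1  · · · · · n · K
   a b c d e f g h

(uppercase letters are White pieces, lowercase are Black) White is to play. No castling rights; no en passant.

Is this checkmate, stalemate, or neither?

White to move; white king on h1.
In check: no.
King squares — g1: attacked by Kf2; g2: attacked by Kf2; h2: attacked by Nf1.
Legal moves for White: none.
Not in check and no legal moves → stalemate.

stalemate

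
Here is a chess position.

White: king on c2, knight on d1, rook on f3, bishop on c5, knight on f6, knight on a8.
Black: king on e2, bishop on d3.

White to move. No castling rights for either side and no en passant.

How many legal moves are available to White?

White to move; king on c2.
In check: yes, from the black bishop on d3.
Legal moves: Kc3, Kb3, Kb2, Kc1, Rxd3.
Count: 5.

5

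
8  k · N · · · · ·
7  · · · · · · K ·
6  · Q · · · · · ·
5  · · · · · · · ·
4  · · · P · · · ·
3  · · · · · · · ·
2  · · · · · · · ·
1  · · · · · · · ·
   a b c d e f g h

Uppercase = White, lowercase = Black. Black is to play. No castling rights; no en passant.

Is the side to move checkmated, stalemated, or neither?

Black to move; black king on a8.
In check: no.
King squares — a7: attacked by Qb6; b7: attacked by Qb6; b8: attacked by Qb6.
Legal moves for Black: none.
Not in check and no legal moves → stalemate.

stalemate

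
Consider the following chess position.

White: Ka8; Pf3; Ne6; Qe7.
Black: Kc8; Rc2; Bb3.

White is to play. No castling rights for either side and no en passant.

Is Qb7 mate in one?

yes

After Qb7: black king on c8; in check: yes, from the white queen on b7.
King squares — b7: attacked by Ka8; c7: attacked by Ne6; d7: attacked by Qb7; b8: attacked by Qb7; d8: attacked by Ne6.
Black has no legal moves → checkmate.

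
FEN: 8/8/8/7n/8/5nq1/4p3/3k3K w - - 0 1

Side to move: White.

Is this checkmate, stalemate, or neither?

White to move; white king on h1.
In check: no.
King squares — g1: attacked by Nf3; g2: attacked by Qg3; h2: attacked by Nf3.
Legal moves for White: none.
Not in check and no legal moves → stalemate.

stalemate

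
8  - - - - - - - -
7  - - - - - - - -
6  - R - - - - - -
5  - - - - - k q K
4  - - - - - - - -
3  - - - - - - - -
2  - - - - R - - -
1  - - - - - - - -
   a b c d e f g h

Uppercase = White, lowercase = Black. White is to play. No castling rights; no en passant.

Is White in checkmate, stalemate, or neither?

White to move; white king on h5.
In check: yes, from the black queen on g5.
King squares — g4: attacked by Kf5; h4: attacked by Qg5; g5: attacked by Kf5; g6: attacked by Kf5; h6: attacked by Qg5.
Legal moves for White: none.
In check with no legal moves → checkmate.

checkmate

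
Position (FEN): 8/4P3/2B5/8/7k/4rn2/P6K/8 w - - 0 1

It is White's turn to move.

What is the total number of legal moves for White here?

White to move; king on h2.
In check: yes, from the black knight on f3.
Legal moves: Kg2, Kh1, Bxf3.
Count: 3.

3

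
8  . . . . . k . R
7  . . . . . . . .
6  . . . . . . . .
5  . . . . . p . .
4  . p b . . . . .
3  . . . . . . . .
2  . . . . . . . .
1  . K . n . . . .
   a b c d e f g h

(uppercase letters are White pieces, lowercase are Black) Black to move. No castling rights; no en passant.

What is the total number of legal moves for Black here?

Black to move; king on f8.
In check: yes, from the white rook on h8.
Legal moves: Kg7, Kf7, Ke7, Bg8.
Count: 4.

4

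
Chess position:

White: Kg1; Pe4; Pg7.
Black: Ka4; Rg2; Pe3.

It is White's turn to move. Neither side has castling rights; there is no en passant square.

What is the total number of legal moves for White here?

White to move; king on g1.
In check: yes, from the black rook on g2.
Legal moves: Kxg2, Kh1, Kf1.
Count: 3.

3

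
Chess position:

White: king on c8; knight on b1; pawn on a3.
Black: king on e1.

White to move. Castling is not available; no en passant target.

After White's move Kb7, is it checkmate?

no

After Kb7: black king on e1; in check: no.
Black is not in check, so this cannot be checkmate.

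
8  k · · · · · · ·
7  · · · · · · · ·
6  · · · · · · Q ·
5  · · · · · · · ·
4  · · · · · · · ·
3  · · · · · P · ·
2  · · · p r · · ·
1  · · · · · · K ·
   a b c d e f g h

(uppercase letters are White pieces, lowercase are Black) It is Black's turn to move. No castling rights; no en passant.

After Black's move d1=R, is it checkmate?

After d1=R: white king on g1; in check: yes, from the black rook on d1.
King squares — f1: attacked by Rd1; h1: attacked by Rd1; f2: attacked by Re2; g2: attacked by Re2; h2: attacked by Re2.
White has no legal moves → checkmate.

yes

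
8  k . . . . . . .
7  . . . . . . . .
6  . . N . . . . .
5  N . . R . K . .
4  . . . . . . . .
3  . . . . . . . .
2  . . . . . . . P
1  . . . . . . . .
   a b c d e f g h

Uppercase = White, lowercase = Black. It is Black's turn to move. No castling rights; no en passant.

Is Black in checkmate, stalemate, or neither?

stalemate

Black to move; black king on a8.
In check: no.
King squares — a7: attacked by Nc6; b7: attacked by Na5; b8: attacked by Nc6.
Legal moves for Black: none.
Not in check and no legal moves → stalemate.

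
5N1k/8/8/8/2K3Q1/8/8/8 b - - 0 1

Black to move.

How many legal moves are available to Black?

0

Black to move; king on h8.
In check: no.
Legal moves: none.
Count: 0.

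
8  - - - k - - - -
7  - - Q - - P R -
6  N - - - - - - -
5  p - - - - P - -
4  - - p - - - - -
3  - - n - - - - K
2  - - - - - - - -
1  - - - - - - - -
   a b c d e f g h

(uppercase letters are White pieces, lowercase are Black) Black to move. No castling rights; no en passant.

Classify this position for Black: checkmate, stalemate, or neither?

Black to move; black king on d8.
In check: yes, from the white queen on c7.
King squares — c7: attacked by Na6; d7: attacked by Qc7; e7: attacked by Qc7; c8: attacked by Qc7; e8: attacked by Pf7.
Legal moves for Black: none.
In check with no legal moves → checkmate.

checkmate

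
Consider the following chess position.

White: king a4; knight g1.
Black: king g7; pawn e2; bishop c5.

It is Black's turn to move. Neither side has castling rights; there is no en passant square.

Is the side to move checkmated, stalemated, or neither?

neither

Black to move; black king on g7.
In check: no.
Legal moves for Black include: Kh8, Kg8, Kf8, Kh7, Kf7, Kh6, Kg6, Kf6, Bf8, Be7, Ba7, Bd6, Bb6, Bd4, Bb4, Be3, Ba3, Bf2, ... (list truncated; more exist).
Black has legal moves and is not in check → neither.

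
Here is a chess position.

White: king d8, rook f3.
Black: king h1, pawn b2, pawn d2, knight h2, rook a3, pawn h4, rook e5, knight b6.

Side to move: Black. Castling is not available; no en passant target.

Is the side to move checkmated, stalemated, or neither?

neither

Black to move; black king on h1.
In check: no.
Legal moves for Black include: Nc8, Na8, Nd7, Nd5, Nc4, Na4, Re8+, Re7, Re6, Rh5, Rg5, Rf5, Rd5+, Rc5, Rb5, Rea5, Re4, Ree3, ... (list truncated; more exist).
Black has legal moves and is not in check → neither.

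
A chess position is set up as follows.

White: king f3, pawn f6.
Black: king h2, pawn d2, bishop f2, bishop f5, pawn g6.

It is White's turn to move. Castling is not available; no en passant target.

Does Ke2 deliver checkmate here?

After Ke2: black king on h2; in check: no.
Black is not in check, so this cannot be checkmate.

no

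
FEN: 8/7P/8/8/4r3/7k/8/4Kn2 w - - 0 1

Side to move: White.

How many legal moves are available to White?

White to move; king on e1.
In check: yes, from the black rook on e4.
Legal moves: Kf2, Kxf1, Kd1.
Count: 3.

3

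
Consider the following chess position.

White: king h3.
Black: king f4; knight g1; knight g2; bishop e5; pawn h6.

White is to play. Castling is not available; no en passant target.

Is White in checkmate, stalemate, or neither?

neither

White to move; white king on h3.
In check: yes, from the black knight on g1.
King squares — g2: available; h2: available; g3: attacked by Kf4; g4: attacked by Kf4; h4: attacked by Ng2.
Legal moves for White: Kh2, Kxg2.
White is in check but has 2 legal moves → neither.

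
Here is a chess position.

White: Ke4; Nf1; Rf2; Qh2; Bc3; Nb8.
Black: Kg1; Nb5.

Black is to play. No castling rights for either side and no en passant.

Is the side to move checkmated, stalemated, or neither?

Black to move; black king on g1.
In check: yes, from the white queen on h2.
King squares — f1: attacked by Rf2; h1: attacked by Qh2; f2: attacked by Qh2; g2: attacked by Rf2; h2: attacked by Nf1.
Legal moves for Black: none.
In check with no legal moves → checkmate.

checkmate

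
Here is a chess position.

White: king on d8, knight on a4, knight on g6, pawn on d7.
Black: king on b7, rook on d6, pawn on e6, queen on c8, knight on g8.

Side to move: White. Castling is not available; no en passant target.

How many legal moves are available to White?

White to move; king on d8.
In check: yes, from the black queen on c8.
Legal moves: none.
Count: 0.

0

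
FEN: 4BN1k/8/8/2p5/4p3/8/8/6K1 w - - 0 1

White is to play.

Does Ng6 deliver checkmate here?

After Ng6: black king on h8; in check: yes, from the white knight on g6.
Black has 3 legal replies: Kg8, Kh7, Kg7.
In check but a legal move exists → not checkmate.

no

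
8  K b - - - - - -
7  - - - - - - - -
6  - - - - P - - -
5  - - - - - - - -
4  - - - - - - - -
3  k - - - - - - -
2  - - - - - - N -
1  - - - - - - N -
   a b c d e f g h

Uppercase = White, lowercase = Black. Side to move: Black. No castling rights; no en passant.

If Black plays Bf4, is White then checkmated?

After Bf4: white king on a8; in check: no.
White is not in check, so this cannot be checkmate.

no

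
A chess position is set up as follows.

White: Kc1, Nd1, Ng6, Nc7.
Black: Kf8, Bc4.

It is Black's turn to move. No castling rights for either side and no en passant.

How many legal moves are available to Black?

3

Black to move; king on f8.
In check: yes, from the white knight on g6.
Legal moves: Kg8, Kg7, Kf7.
Count: 3.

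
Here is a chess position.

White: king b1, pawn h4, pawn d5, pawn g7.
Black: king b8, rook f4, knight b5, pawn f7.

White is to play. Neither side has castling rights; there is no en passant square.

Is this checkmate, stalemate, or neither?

White to move; white king on b1.
In check: no.
Legal moves for White: Kc2, Kb2, Ka2, Kc1, Ka1, g8=Q+, g8=R+, g8=B, g8=N, d6, h5.
White has 11 legal moves and is not in check → neither.

neither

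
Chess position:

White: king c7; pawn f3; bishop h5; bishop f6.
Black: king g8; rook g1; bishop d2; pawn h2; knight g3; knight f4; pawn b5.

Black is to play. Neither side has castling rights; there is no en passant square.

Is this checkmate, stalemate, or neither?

neither

Black to move; black king on g8.
In check: no.
Legal moves for Black include: Kf8, Kh7, Ng6, Ne6+, Nfxh5, Nd5+, Nh3, Nd3, Ng2, Nfe2, Ngxh5, Nf5, Ne4, Nge2, Nh1, Nf1, Ba5+, Bb4, ... (list truncated; more exist).
Black has legal moves and is not in check → neither.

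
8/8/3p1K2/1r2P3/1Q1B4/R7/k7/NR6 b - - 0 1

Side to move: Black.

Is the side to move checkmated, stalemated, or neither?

checkmate

Black to move; black king on a2.
In check: yes, from the white rook on a3.
King squares — a1: attacked by Rb1; b1: attacked by Qb4; b2: attacked by Rb1; a3: attacked by Qb4; b3: attacked by Na1.
Legal moves for Black: none.
In check with no legal moves → checkmate.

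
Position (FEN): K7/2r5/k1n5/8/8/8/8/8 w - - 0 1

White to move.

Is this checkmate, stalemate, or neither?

stalemate

White to move; white king on a8.
In check: no.
King squares — a7: attacked by Ka6; b7: attacked by Ka6; b8: attacked by Nc6.
Legal moves for White: none.
Not in check and no legal moves → stalemate.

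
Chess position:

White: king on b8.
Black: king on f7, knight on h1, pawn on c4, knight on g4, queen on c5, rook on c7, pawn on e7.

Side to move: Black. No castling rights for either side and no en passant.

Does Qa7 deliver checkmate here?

After Qa7: white king on b8; in check: yes, from the black queen on a7.
King squares — a7: attacked by Rc7; b7: attacked by Qa7; c7: attacked by Qa7; a8: attacked by Qa7; c8: attacked by Rc7.
White has no legal moves → checkmate.

yes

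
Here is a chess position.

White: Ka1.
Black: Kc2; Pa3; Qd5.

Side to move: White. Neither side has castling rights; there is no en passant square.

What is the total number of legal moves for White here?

White to move; king on a1.
In check: no.
Legal moves: none.
Count: 0.

0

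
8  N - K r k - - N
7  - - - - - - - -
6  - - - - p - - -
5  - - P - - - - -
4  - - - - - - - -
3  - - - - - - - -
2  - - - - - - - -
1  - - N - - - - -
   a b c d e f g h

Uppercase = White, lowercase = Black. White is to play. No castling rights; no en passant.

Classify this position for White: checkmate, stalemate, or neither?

neither

White to move; white king on c8.
In check: yes, from the black rook on d8.
Legal moves for White: Kc7, Kb7.
White is in check but has 2 legal moves → neither.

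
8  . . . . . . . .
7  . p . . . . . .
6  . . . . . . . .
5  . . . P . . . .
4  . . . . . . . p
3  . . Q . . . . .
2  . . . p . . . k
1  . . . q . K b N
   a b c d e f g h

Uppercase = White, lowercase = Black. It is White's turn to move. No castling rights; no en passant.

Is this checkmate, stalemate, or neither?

White to move; white king on f1.
In check: yes, from the black queen on d1.
King squares — e1: attacked by Qd1; g1: attacked by Qd1; e2: attacked by Qd1; f2: attacked by Bg1; g2: attacked by Kh2.
Legal moves for White: none.
In check with no legal moves → checkmate.

checkmate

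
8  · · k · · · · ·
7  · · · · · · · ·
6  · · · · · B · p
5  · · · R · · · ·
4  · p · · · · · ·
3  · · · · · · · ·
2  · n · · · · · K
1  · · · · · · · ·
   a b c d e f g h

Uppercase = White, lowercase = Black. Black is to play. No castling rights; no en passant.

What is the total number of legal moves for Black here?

Black to move; king on c8.
In check: no.
Legal moves: Kb8, Kc7, Kb7, Nc4, Na4, Nd3, Nd1, h5, b3.
Count: 9.

9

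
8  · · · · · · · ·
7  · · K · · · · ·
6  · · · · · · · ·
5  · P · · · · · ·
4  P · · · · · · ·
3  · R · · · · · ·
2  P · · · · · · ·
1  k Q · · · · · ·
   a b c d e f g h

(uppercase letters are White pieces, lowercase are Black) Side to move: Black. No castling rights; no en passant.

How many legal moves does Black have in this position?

Black to move; king on a1.
In check: yes, from the white queen on b1.
Legal moves: none.
Count: 0.

0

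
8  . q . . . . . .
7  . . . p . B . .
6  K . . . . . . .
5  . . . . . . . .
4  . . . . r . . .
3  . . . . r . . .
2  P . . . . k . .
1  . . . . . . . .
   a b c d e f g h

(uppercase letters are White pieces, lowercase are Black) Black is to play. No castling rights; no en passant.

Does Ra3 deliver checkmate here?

After Ra3: white king on a6; in check: yes, from the black rook on a3.
King squares — a5: attacked by Ra3; b5: attacked by Qb8; b6: attacked by Qb8; a7: attacked by Ra3; b7: attacked by Qb8.
White has no legal moves → checkmate.

yes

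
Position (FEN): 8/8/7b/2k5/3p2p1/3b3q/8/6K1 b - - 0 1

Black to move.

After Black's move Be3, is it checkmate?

After Be3: white king on g1; in check: yes, from the black bishop on e3.
King squares — f1: attacked by Bd3; h1: attacked by Qh3; f2: attacked by Be3; g2: attacked by Qh3; h2: attacked by Qh3.
White has no legal moves → checkmate.

yes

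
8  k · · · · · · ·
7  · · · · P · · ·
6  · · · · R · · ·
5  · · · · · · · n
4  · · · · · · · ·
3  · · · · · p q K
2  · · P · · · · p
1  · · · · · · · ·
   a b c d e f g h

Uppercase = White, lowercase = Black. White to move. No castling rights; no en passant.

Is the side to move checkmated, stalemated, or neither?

White to move; white king on h3.
In check: yes, from the black queen on g3.
King squares — g2: attacked by Pf3; h2: attacked by Qg3; g3: attacked by Nh5; g4: attacked by Qg3; h4: attacked by Qg3.
Legal moves for White: none.
In check with no legal moves → checkmate.

checkmate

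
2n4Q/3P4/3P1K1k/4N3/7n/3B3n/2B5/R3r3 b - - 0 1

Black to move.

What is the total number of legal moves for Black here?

0

Black to move; king on h6.
In check: yes, from the white queen on h8.
Legal moves: none.
Count: 0.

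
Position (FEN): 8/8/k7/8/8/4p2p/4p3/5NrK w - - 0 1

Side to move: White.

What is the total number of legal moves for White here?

White to move; king on h1.
In check: yes, from the black rook on g1.
Legal moves: Kh2, Kxg1.
Count: 2.

2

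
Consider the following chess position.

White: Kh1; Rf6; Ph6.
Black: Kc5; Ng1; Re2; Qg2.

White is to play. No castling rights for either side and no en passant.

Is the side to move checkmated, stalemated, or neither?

checkmate

White to move; white king on h1.
In check: yes, from the black queen on g2.
King squares — g1: attacked by Qg2; g2: attacked by Re2; h2: attacked by Qg2.
Legal moves for White: none.
In check with no legal moves → checkmate.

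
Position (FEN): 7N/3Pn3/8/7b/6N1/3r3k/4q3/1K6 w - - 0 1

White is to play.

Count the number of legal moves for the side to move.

14

White to move; king on b1.
In check: no.
Legal moves: Nf7, Ng6, Nh6, Nf6, Ne5, Ne3, Nh2, Nf2+, Kc1, Ka1, d8=Q, d8=R, d8=B, d8=N.
Count: 14.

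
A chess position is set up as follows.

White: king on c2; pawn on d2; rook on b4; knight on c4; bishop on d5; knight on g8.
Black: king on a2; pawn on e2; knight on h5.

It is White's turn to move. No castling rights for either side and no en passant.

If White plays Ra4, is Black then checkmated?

yes

After Ra4: black king on a2; in check: yes, from the white rook on a4.
King squares — a1: attacked by Ra4; b1: attacked by Kc2; b2: attacked by Kc2; a3: attacked by Ra4; b3: attacked by Kc2.
Black has no legal moves → checkmate.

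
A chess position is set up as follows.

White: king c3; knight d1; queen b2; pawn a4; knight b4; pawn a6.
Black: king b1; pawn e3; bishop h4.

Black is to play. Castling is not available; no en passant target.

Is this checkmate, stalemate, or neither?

checkmate

Black to move; black king on b1.
In check: yes, from the white queen on b2.
King squares — a1: attacked by Qb2; c1: attacked by Qb2; a2: attacked by Qb2; b2: attacked by Nd1; c2: attacked by Qb2.
Legal moves for Black: none.
In check with no legal moves → checkmate.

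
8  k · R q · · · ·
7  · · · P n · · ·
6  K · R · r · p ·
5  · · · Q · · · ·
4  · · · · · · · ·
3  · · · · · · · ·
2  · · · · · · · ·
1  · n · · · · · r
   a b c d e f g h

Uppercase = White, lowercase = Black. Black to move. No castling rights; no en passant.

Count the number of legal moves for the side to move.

2

Black to move; king on a8.
In check: yes, from the white rook on c8.
Legal moves: Qxc8+, Nxc8.
Count: 2.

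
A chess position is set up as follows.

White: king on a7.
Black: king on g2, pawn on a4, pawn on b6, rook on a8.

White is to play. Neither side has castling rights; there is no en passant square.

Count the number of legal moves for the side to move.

3

White to move; king on a7.
In check: yes, from the black rook on a8.
Legal moves: Kxa8, Kb7, Kxb6.
Count: 3.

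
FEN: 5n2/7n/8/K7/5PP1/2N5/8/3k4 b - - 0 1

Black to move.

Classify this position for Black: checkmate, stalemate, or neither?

Black to move; black king on d1.
In check: yes, from the white knight on c3.
Legal moves for Black: Kd2, Kc2, Ke1, Kc1.
Black is in check but has 4 legal moves → neither.

neither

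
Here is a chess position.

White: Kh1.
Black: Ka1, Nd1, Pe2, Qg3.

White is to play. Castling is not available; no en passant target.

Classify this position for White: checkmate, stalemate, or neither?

stalemate

White to move; white king on h1.
In check: no.
King squares — g1: attacked by Qg3; g2: attacked by Qg3; h2: attacked by Qg3.
Legal moves for White: none.
Not in check and no legal moves → stalemate.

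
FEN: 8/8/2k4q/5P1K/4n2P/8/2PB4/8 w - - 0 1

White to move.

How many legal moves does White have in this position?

White to move; king on h5.
In check: yes, from the black queen on h6.
Legal moves: Kxh6, Kg4, Bxh6.
Count: 3.

3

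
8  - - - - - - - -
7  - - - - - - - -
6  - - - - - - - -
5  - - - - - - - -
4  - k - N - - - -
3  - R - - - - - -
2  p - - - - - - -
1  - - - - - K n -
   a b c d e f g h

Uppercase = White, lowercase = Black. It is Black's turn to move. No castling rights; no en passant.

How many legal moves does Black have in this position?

4

Black to move; king on b4.
In check: yes, from the white rook on b3.
Legal moves: Kc5, Ka5, Kc4, Ka4.
Count: 4.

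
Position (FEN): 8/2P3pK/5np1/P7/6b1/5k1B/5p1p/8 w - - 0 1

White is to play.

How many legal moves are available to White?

3

White to move; king on h7.
In check: yes, from the black knight on f6.
Legal moves: Kh8, Kxg7, Kxg6.
Count: 3.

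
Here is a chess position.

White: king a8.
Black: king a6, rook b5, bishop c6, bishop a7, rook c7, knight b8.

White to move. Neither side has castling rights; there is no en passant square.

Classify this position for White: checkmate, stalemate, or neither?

White to move; white king on a8.
In check: yes, from the black bishop on c6.
King squares — a7: attacked by Ka6; b7: attacked by Rb5; b8: attacked by Rb5.
Legal moves for White: none.
In check with no legal moves → checkmate.

checkmate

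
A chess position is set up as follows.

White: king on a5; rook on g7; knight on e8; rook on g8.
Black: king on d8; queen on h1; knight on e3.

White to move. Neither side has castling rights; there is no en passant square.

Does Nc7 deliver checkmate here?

yes

After Nc7: black king on d8; in check: yes, from the white rook on g8.
King squares — c7: attacked by Rg7; d7: attacked by Rg7; e7: attacked by Rg7; c8: attacked by Rg8; e8: attacked by Nc7.
Black has no legal moves → checkmate.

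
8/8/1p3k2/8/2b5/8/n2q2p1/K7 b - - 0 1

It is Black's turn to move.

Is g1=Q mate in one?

yes

After g1=Q: white king on a1; in check: yes, from the black queen on g1.
King squares — b1: attacked by Qg1; a2: attacked by Qd2; b2: attacked by Qd2.
White has no legal moves → checkmate.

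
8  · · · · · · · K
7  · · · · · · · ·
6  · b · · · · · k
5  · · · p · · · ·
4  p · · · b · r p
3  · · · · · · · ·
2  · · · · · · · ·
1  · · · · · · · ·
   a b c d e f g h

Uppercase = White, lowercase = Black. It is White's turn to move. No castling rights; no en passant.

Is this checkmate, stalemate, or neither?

stalemate

White to move; white king on h8.
In check: no.
King squares — g7: attacked by Rg4; h7: attacked by Be4; g8: attacked by Rg4.
Legal moves for White: none.
Not in check and no legal moves → stalemate.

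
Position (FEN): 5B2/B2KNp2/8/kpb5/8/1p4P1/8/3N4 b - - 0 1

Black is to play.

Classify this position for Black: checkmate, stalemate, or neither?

neither

Black to move; black king on a5.
In check: no.
Legal moves for Black: Bxe7, Bxa7, Bd6, Bb6, Bd4, Bb4, Be3, Ba3, Bf2, Bg1, Ka6, Kb4, Ka4, f6, b4, b2, f5.
Black has 17 legal moves and is not in check → neither.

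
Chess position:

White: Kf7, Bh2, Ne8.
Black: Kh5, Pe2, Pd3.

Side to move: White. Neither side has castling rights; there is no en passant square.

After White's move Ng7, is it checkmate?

no

After Ng7: black king on h5; in check: yes, from the white knight on g7.
Black has 4 legal replies: Kh6, Kg5, Kh4, Kg4.
In check but a legal move exists → not checkmate.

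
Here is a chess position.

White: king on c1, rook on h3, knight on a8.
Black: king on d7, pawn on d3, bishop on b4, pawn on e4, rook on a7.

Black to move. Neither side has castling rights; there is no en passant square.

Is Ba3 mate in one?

no

After Ba3: white king on c1; in check: yes, from the black bishop on a3.
White has 3 legal replies: Kd2, Kd1, Kb1.
In check but a legal move exists → not checkmate.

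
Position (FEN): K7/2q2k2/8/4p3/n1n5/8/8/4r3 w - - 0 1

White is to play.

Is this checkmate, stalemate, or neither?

stalemate

White to move; white king on a8.
In check: no.
King squares — a7: attacked by Qc7; b7: attacked by Qc7; b8: attacked by Qc7.
Legal moves for White: none.
Not in check and no legal moves → stalemate.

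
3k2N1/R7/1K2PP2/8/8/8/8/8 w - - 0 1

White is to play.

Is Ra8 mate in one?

yes

After Ra8: black king on d8; in check: yes, from the white rook on a8.
King squares — c7: attacked by Kb6; d7: attacked by Pe6; e7: attacked by Pf6; c8: attacked by Ra8; e8: attacked by Ra8.
Black has no legal moves → checkmate.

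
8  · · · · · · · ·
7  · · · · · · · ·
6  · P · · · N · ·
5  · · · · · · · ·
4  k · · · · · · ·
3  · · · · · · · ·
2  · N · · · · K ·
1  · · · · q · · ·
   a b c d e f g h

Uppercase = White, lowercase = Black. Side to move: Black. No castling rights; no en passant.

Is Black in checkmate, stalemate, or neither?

Black to move; black king on a4.
In check: yes, from the white knight on b2.
Legal moves for Black: Kb5, Ka5, Kb4, Kb3, Ka3.
Black is in check but has 5 legal moves → neither.

neither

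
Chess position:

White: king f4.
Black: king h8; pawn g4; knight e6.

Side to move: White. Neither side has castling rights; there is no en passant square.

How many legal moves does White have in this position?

White to move; king on f4.
In check: yes, from the black knight on e6.
Legal moves: Kf5, Ke5, Kxg4, Ke4, Kg3, Ke3.
Count: 6.

6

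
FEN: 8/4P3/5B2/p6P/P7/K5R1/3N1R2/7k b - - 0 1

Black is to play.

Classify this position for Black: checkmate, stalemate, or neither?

stalemate

Black to move; black king on h1.
In check: no.
King squares — g1: attacked by Rg3; g2: attacked by Rf2; h2: attacked by Rf2.
Legal moves for Black: none.
Not in check and no legal moves → stalemate.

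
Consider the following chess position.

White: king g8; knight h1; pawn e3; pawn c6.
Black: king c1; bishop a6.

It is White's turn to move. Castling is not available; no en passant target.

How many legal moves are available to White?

White to move; king on g8.
In check: no.
Legal moves: Kh8, Kf8, Kh7, Kg7, Kf7, Ng3, Nf2, c7, e4.
Count: 9.

9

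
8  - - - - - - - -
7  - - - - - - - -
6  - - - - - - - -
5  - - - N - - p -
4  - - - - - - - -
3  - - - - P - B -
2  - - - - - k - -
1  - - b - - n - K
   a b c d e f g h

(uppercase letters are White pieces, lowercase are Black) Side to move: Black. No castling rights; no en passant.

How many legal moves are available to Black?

Black to move; king on f2.
In check: yes, from the white bishop on g3.
Legal moves: Kxg3, Kf3, Ke2, Nxg3+.
Count: 4.

4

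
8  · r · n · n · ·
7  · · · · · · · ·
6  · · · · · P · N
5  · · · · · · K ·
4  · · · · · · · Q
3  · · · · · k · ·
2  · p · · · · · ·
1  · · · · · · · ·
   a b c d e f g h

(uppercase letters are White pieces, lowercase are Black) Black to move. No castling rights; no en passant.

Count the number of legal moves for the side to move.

22

Black to move; king on f3.
In check: no.
Legal moves: Nh7+, Nd7, Ng6, Nfe6+, Nf7+, Nb7, Nde6+, Nc6, Rc8, Ra8, Rb7, Rb6, Rb5+, Rb4, Rb3, Ke3, Kg2, Ke2, b1=Q, b1=R, b1=B, b1=N.
Count: 22.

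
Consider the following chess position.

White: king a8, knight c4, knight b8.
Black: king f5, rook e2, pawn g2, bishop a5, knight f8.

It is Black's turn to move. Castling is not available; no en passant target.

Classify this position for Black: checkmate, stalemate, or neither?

neither

Black to move; black king on f5.
In check: no.
Legal moves for Black include: Nh7, Nd7, Ng6, Ne6, Kg6, Kf6, Ke6, Kg5, Kg4, Kf4, Ke4, Bd8, Bc7, Bb6, Bb4, Bc3, Bd2, Be1, ... (list truncated; more exist).
Black has legal moves and is not in check → neither.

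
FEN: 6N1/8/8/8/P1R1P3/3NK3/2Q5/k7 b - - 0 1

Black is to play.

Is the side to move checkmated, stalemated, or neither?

Black to move; black king on a1.
In check: no.
King squares — b1: attacked by Qc2; a2: attacked by Qc2; b2: attacked by Qc2.
Legal moves for Black: none.
Not in check and no legal moves → stalemate.

stalemate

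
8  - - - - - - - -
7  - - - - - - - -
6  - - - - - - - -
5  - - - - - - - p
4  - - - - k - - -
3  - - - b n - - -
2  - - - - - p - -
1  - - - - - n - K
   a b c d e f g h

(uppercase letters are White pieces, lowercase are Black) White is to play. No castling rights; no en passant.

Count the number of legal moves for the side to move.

White to move; king on h1.
In check: no.
Legal moves: none.
Count: 0.

0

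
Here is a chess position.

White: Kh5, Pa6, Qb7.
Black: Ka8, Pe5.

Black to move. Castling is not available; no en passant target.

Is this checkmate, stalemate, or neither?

checkmate

Black to move; black king on a8.
In check: yes, from the white queen on b7.
King squares — a7: attacked by Qb7; b7: attacked by Pa6; b8: attacked by Qb7.
Legal moves for Black: none.
In check with no legal moves → checkmate.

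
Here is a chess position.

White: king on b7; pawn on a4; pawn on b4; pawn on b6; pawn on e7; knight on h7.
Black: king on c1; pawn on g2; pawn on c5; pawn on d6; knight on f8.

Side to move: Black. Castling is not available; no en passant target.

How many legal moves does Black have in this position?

16

Black to move; king on c1.
In check: no.
Legal moves: Nxh7, Nd7, Ng6, Ne6, Kd2, Kc2, Kb2, Kd1, Kb1, cxb4, d5, c4, g1=Q, g1=R, g1=B, g1=N.
Count: 16.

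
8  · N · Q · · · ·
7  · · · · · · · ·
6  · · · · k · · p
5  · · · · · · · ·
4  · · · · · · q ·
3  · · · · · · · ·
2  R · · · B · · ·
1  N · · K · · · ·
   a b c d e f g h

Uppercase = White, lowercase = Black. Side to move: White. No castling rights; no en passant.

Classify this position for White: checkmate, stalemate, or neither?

neither

White to move; white king on d1.
In check: no.
Legal moves for White include: Qh8, Qg8+, Qf8, Qe8+, Qc8+, Qe7+, Qd7+, Qc7, Qf6+, Qd6+, Qb6+, Qg5, Qd5+, Qa5, Qh4, Qd4, Qd3, Qd2, ... (list truncated; more exist).
White has legal moves and is not in check → neither.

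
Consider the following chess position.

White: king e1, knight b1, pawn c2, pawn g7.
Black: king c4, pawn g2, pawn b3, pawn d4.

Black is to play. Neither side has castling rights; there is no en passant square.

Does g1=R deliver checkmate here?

After g1=R: white king on e1; in check: yes, from the black rook on g1.
White has 3 legal replies: Kf2, Ke2, Kd2.
In check but a legal move exists → not checkmate.

no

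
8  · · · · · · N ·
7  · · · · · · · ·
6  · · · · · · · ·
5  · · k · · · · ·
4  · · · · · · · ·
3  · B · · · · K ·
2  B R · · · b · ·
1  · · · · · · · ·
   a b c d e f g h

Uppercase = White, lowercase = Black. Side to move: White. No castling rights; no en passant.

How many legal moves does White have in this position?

White to move; king on g3.
In check: yes, from the black bishop on f2.
Legal moves: Kg4, Kf4, Kh3, Kf3, Kh2, Kg2, Kxf2, Rxf2.
Count: 8.

8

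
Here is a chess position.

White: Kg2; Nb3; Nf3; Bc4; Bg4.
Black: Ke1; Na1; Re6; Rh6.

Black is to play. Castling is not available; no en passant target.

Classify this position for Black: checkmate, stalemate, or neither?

Black to move; black king on e1.
In check: yes, from the white knight on f3.
Legal moves for Black: Kd1.
Black is in check but has 1 legal move → neither.

neither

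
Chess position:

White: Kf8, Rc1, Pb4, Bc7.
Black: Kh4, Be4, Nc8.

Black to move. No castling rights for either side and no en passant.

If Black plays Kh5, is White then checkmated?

After Kh5: white king on f8; in check: no.
White is not in check, so this cannot be checkmate.

no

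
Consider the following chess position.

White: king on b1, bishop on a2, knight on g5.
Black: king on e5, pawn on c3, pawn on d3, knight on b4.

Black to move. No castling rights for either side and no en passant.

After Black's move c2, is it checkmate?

After c2: white king on b1; in check: yes, from the black pawn on c2.
White has 3 legal replies: Kb2, Kc1, Ka1.
In check but a legal move exists → not checkmate.

no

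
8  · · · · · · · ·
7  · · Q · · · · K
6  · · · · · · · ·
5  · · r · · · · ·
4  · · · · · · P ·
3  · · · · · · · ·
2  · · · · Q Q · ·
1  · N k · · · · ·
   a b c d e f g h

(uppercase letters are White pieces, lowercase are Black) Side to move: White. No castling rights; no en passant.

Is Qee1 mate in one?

After Qee1: black king on c1; in check: yes, from the white queen on e1.
King squares — b1: attacked by Qe1; d1: attacked by Qe1; b2: attacked by Qf2; c2: attacked by Qf2; d2: attacked by Nb1.
Black has no legal moves → checkmate.

yes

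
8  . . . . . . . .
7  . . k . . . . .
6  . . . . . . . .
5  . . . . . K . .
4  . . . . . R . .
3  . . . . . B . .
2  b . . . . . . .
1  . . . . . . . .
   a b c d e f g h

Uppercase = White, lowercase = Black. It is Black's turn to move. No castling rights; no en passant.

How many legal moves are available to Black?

Black to move; king on c7.
In check: no.
Legal moves: Kd8, Kc8, Kb8, Kd7, Kd6, Kb6, Bg8, Bf7, Be6+, Bd5, Bc4, Bb3, Bb1+.
Count: 13.

13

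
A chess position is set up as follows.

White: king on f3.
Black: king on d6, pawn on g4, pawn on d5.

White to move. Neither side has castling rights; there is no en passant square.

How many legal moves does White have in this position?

White to move; king on f3.
In check: yes, from the black pawn on g4.
Legal moves: Kxg4, Kf4, Kg3, Ke3, Kg2, Kf2, Ke2.
Count: 7.

7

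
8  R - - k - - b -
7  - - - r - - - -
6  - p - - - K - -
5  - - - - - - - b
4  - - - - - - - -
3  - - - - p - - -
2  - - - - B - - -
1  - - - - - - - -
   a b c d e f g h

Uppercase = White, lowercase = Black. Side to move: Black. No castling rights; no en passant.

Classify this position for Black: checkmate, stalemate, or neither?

neither

Black to move; black king on d8.
In check: yes, from the white rook on a8.
King squares — c7: available; d7: own rook; e7: attacked by Kf6; c8: attacked by Ra8; e8: attacked by Ra8.
Legal moves for Black: Kc7.
Black is in check but has 1 legal move → neither.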